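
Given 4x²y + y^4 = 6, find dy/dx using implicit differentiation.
Differentiate both sides with respect to x, treating y as y(x). By the chain rule, any term containing y contributes a factor of y' = dy/dx when we differentiate it.

Move every term to one side and write the relation as F(x, y) = 0. Term by term,
  d/dx[4x^2y] = 4x^2·y' + 8xy
  d/dx[y^4] = 4y^3·y'
  d/dx[-6] = 0

The pieces without y' make up ∂F/∂x and the coefficient of y' is ∂F/∂y:
  ∂F/∂x = 8xy,
  ∂F/∂y = 4x^2 + 4y^3.

Since d/dx[F] = ∂F/∂x + (∂F/∂y)·y' = 0, solve for y':
  (∂F/∂y)·y' = -∂F/∂x
  dy/dx = -(∂F/∂x)/(∂F/∂y) = -(8xy)/(4x^2 + 4y^3) = -2xy/(x^2 + y^3)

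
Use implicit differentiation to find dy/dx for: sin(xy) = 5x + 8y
Take d/dx of both sides. Since y is implicitly a function of x, the chain rule attaches a y' = dy/dx factor whenever we differentiate through y.

Set F(x, y) = (left side) − (right side), so the curve is F = 0. Differentiating each term of F:
  d/dx[-5x] = -5
  d/dx[-8y] = -8·y'
  d/dx[sin(xy)] = (x·y' + y)·cos(xy)

Collecting, the y'-free part is the partial derivative in x and the y' coefficient is the partial derivative in y:
  ∂F/∂x = y·cos(xy) - 5
  ∂F/∂y = x·cos(xy) - 8

so d/dx[F(x, y(x))] = ∂F/∂x + (∂F/∂y)·y' = 0. Rearranging,
  dy/dx = -(∂F/∂x)/(∂F/∂y) = -(y·cos(xy) - 5)/(x·cos(xy) - 8) = (-y·cos(xy) + 5)/(x·cos(xy) - 8)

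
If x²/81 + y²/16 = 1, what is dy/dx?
Take d/dx of both sides. Since y is implicitly a function of x, the chain rule attaches a y' = dy/dx factor whenever we differentiate through y.

Set F(x, y) = (left side) − (right side), so the curve is F = 0. Differentiating each term of F:
  d/dx[x^2/81] = 2x/81
  d/dx[y^2/16] = y·y'/8
  d/dx[-1] = 0

Collecting, the y'-free part is the partial derivative in x and the y' coefficient is the partial derivative in y:
  ∂F/∂x = 2x/81
  ∂F/∂y = y/8

so d/dx[F(x, y(x))] = ∂F/∂x + (∂F/∂y)·y' = 0. Rearranging,
  dy/dx = -(∂F/∂x)/(∂F/∂y) = -(2x/81)/(y/8) = -16x/(81y)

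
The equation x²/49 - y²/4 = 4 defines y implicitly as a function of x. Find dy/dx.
Differentiate the relation implicitly: treat y = y(x) and apply the chain rule, so every y-derivative picks up a y' = dy/dx factor.

With everything moved to the left-hand side, differentiate term by term:
  d/dx[x^2/49] = 2x/49
  d/dx[-y^2/4] = -y·y'/2
  d/dx[-4] = 0

Separating the contributions that come from x directly and those that come through y:
  without y':      2x/49
  multiplying y':  -y/2

so (2x/49) + (-y/2)·y' = 0, and therefore
  dy/dx = -(2x/49)/(-y/2) = 4x/(49y)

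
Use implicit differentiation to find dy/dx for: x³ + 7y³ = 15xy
Apply d/dx to both sides, remembering that y depends on x. Each occurrence of y therefore brings in a y' = dy/dx via the chain rule.

With F(x, y) equal to the left-hand side minus the right, differentiate F term by term:
  d/dx[x^3] = 3x^2
  d/dx[-15xy] = -15x·y' - 15y
  d/dx[7y^3] = 21y^2·y'
Adding these up, d/dx[F] = 0 becomes
  (3x^2 - 15y) + (-15x + 21y^2)·y' = 0,
so isolating y',
  dy/dx = -(3x^2 - 15y)/(-15x + 21y^2) = (x^2 - 5y)/(5x - 7y^2)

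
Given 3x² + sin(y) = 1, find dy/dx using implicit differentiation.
Take d/dx of both sides. Since y is implicitly a function of x, the chain rule attaches a y' = dy/dx factor whenever we differentiate through y.

Set F(x, y) = (left side) − (right side), so the curve is F = 0. Differentiating each term of F:
  d/dx[3x^2] = 6x
  d/dx[sin(y)] = y'·cos(y)
  d/dx[-1] = 0

Collecting, the y'-free part is the partial derivative in x and the y' coefficient is the partial derivative in y:
  ∂F/∂x = 6x
  ∂F/∂y = cos(y)

so d/dx[F(x, y(x))] = ∂F/∂x + (∂F/∂y)·y' = 0. Rearranging,
  dy/dx = -(∂F/∂x)/(∂F/∂y) = -(6x)/(cos(y)) = -6x/cos(y)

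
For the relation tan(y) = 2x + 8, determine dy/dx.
Differentiate the relation implicitly: treat y = y(x) and apply the chain rule, so every y-derivative picks up a y' = dy/dx factor.

With everything moved to the left-hand side, differentiate term by term:
  d/dx[-2x] = -2
  d/dx[tan(y)] = y'(tan(y)^2 + 1)
  d/dx[-8] = 0

Separating the contributions that come from x directly and those that come through y:
  without y':      -2
  multiplying y':  tan(y)^2 + 1

so (-2) + (tan(y)^2 + 1)·y' = 0, and therefore
  dy/dx = -(-2)/(tan(y)^2 + 1) = 2cos(y)^2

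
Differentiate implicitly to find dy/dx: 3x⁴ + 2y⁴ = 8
Apply d/dx to both sides, remembering that y depends on x. Each occurrence of y therefore brings in a y' = dy/dx via the chain rule.

With F(x, y) equal to the left-hand side minus the right, differentiate F term by term:
  d/dx[3x^4] = 12x^3
  d/dx[2y^4] = 8y^3·y'
  d/dx[-8] = 0
Adding these up, d/dx[F] = 0 becomes
  (12x^3) + (8y^3)·y' = 0,
so isolating y',
  dy/dx = -(12x^3)/(8y^3) = -3x^3/(2y^3)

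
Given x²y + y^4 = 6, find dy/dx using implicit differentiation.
Differentiate both sides with respect to x, treating y as y(x). By the chain rule, any term containing y contributes a factor of y' = dy/dx when we differentiate it.

Move every term to one side and write the relation as F(x, y) = 0. Term by term,
  d/dx[x^2y] = x^2·y' + 2xy
  d/dx[y^4] = 4y^3·y'
  d/dx[-6] = 0

The pieces without y' make up ∂F/∂x and the coefficient of y' is ∂F/∂y:
  ∂F/∂x = 2xy,
  ∂F/∂y = x^2 + 4y^3.

Since d/dx[F] = ∂F/∂x + (∂F/∂y)·y' = 0, solve for y':
  (∂F/∂y)·y' = -∂F/∂x
  dy/dx = -(∂F/∂x)/(∂F/∂y) = -(2xy)/(x^2 + 4y^3) = -2xy/(x^2 + 4y^3)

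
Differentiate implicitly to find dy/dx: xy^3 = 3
Differentiate the relation implicitly: treat y = y(x) and apply the chain rule, so every y-derivative picks up a y' = dy/dx factor.

With everything moved to the left-hand side, differentiate term by term:
  d/dx[xy^3] = 3xy^2·y' + y^3
  d/dx[-3] = 0

Separating the contributions that come from x directly and those that come through y:
  without y':      y^3
  multiplying y':  3xy^2

so (y^3) + (3xy^2)·y' = 0, and therefore
  dy/dx = -(y^3)/(3xy^2) = -y/(3x)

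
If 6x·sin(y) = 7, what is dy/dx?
Apply d/dx to both sides, remembering that y depends on x. Each occurrence of y therefore brings in a y' = dy/dx via the chain rule.

With F(x, y) equal to the left-hand side minus the right, differentiate F term by term:
  d/dx[6x·sin(y)] = 6x·y'·cos(y) + 6sin(y)
  d/dx[-7] = 0
Adding these up, d/dx[F] = 0 becomes
  (6sin(y)) + (6x·cos(y))·y' = 0,
so isolating y',
  dy/dx = -(6sin(y))/(6x·cos(y)) = -tan(y)/x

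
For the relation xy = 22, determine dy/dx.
Differentiate both sides with respect to x, treating y as y(x). By the chain rule, any term containing y contributes a factor of y' = dy/dx when we differentiate it.

Move every term to one side and write the relation as F(x, y) = 0. Term by term,
  d/dx[xy] = x·y' + y
  d/dx[-22] = 0

The pieces without y' make up ∂F/∂x and the coefficient of y' is ∂F/∂y:
  ∂F/∂x = y,
  ∂F/∂y = x.

Since d/dx[F] = ∂F/∂x + (∂F/∂y)·y' = 0, solve for y':
  (∂F/∂y)·y' = -∂F/∂x
  dy/dx = -(∂F/∂x)/(∂F/∂y) = -(y)/(x) = -y/x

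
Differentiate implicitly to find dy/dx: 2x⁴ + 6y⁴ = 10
Differentiate the relation implicitly: treat y = y(x) and apply the chain rule, so every y-derivative picks up a y' = dy/dx factor.

With everything moved to the left-hand side, differentiate term by term:
  d/dx[2x^4] = 8x^3
  d/dx[6y^4] = 24y^3·y'
  d/dx[-10] = 0

Separating the contributions that come from x directly and those that come through y:
  without y':      8x^3
  multiplying y':  24y^3

so (8x^3) + (24y^3)·y' = 0, and therefore
  dy/dx = -(8x^3)/(24y^3) = -x^3/(3y^3)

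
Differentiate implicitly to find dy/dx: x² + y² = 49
Differentiate both sides with respect to x, treating y as y(x). By the chain rule, any term containing y contributes a factor of y' = dy/dx when we differentiate it.

Move every term to one side and write the relation as F(x, y) = 0. Term by term,
  d/dx[x^2] = 2x
  d/dx[y^2] = 2y·y'
  d/dx[-49] = 0

The pieces without y' make up ∂F/∂x and the coefficient of y' is ∂F/∂y:
  ∂F/∂x = 2x,
  ∂F/∂y = 2y.

Since d/dx[F] = ∂F/∂x + (∂F/∂y)·y' = 0, solve for y':
  (∂F/∂y)·y' = -∂F/∂x
  dy/dx = -(∂F/∂x)/(∂F/∂y) = -(2x)/(2y) = -x/y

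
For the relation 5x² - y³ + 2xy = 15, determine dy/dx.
Differentiate both sides with respect to x, treating y as y(x). By the chain rule, any term containing y contributes a factor of y' = dy/dx when we differentiate it.

Move every term to one side and write the relation as F(x, y) = 0. Term by term,
  d/dx[5x^2] = 10x
  d/dx[2xy] = 2x·y' + 2y
  d/dx[-y^3] = -3y^2·y'
  d/dx[-15] = 0

The pieces without y' make up ∂F/∂x and the coefficient of y' is ∂F/∂y:
  ∂F/∂x = 10x + 2y,
  ∂F/∂y = 2x - 3y^2.

Since d/dx[F] = ∂F/∂x + (∂F/∂y)·y' = 0, solve for y':
  (∂F/∂y)·y' = -∂F/∂x
  dy/dx = -(∂F/∂x)/(∂F/∂y) = -(10x + 2y)/(2x - 3y^2) = 2(-5x - y)/(2x - 3y^2)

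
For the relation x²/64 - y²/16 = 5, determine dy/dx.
Take d/dx of both sides. Since y is implicitly a function of x, the chain rule attaches a y' = dy/dx factor whenever we differentiate through y.

Set F(x, y) = (left side) − (right side), so the curve is F = 0. Differentiating each term of F:
  d/dx[x^2/64] = x/32
  d/dx[-y^2/16] = -y·y'/8
  d/dx[-5] = 0

Collecting, the y'-free part is the partial derivative in x and the y' coefficient is the partial derivative in y:
  ∂F/∂x = x/32
  ∂F/∂y = -y/8

so d/dx[F(x, y(x))] = ∂F/∂x + (∂F/∂y)·y' = 0. Rearranging,
  dy/dx = -(∂F/∂x)/(∂F/∂y) = -(x/32)/(-y/8) = x/(4y)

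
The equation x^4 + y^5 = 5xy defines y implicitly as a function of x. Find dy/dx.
Differentiate both sides with respect to x, treating y as y(x). By the chain rule, any term containing y contributes a factor of y' = dy/dx when we differentiate it.

Move every term to one side and write the relation as F(x, y) = 0. Term by term,
  d/dx[x^4] = 4x^3
  d/dx[-5xy] = -5x·y' - 5y
  d/dx[y^5] = 5y^4·y'

The pieces without y' make up ∂F/∂x and the coefficient of y' is ∂F/∂y:
  ∂F/∂x = 4x^3 - 5y,
  ∂F/∂y = -5x + 5y^4.

Since d/dx[F] = ∂F/∂x + (∂F/∂y)·y' = 0, solve for y':
  (∂F/∂y)·y' = -∂F/∂x
  dy/dx = -(∂F/∂x)/(∂F/∂y) = -(4x^3 - 5y)/(-5x + 5y^4) = (4x^3/5 - y)/(x - y^4)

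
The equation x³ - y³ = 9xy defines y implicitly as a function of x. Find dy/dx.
Apply d/dx to both sides, remembering that y depends on x. Each occurrence of y therefore brings in a y' = dy/dx via the chain rule.

With F(x, y) equal to the left-hand side minus the right, differentiate F term by term:
  d/dx[x^3] = 3x^2
  d/dx[-9xy] = -9x·y' - 9y
  d/dx[-y^3] = -3y^2·y'
Adding these up, d/dx[F] = 0 becomes
  (3x^2 - 9y) + (-9x - 3y^2)·y' = 0,
so isolating y',
  dy/dx = -(3x^2 - 9y)/(-9x - 3y^2) = (x^2 - 3y)/(3x + y^2)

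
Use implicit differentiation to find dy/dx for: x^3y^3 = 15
Differentiate both sides with respect to x, treating y as y(x). By the chain rule, any term containing y contributes a factor of y' = dy/dx when we differentiate it.

Move every term to one side and write the relation as F(x, y) = 0. Term by term,
  d/dx[x^3y^3] = 3x^3y^2·y' + 3x^2y^3
  d/dx[-15] = 0

The pieces without y' make up ∂F/∂x and the coefficient of y' is ∂F/∂y:
  ∂F/∂x = 3x^2y^3,
  ∂F/∂y = 3x^3y^2.

Since d/dx[F] = ∂F/∂x + (∂F/∂y)·y' = 0, solve for y':
  (∂F/∂y)·y' = -∂F/∂x
  dy/dx = -(∂F/∂x)/(∂F/∂y) = -(3x^2y^3)/(3x^3y^2) = -y/x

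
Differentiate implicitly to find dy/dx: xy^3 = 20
Apply d/dx to both sides, remembering that y depends on x. Each occurrence of y therefore brings in a y' = dy/dx via the chain rule.

With F(x, y) equal to the left-hand side minus the right, differentiate F term by term:
  d/dx[xy^3] = 3xy^2·y' + y^3
  d/dx[-20] = 0
Adding these up, d/dx[F] = 0 becomes
  (y^3) + (3xy^2)·y' = 0,
so isolating y',
  dy/dx = -(y^3)/(3xy^2) = -y/(3x)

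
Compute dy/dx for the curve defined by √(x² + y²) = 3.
Differentiate both sides with respect to x, treating y as y(x). By the chain rule, any term containing y contributes a factor of y' = dy/dx when we differentiate it.

Move every term to one side and write the relation as F(x, y) = 0. Term by term,
  d/dx[√(x^2 + y^2)] = (x + y·y')/√(x^2 + y^2)
  d/dx[-3] = 0

The pieces without y' make up ∂F/∂x and the coefficient of y' is ∂F/∂y:
  ∂F/∂x = x/√(x^2 + y^2),
  ∂F/∂y = y/√(x^2 + y^2).

Since d/dx[F] = ∂F/∂x + (∂F/∂y)·y' = 0, solve for y':
  (∂F/∂y)·y' = -∂F/∂x
  dy/dx = -(∂F/∂x)/(∂F/∂y) = -(x/√(x^2 + y^2))/(y/√(x^2 + y^2)) = -x/y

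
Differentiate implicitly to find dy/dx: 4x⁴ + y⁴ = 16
Apply d/dx to both sides, remembering that y depends on x. Each occurrence of y therefore brings in a y' = dy/dx via the chain rule.

With F(x, y) equal to the left-hand side minus the right, differentiate F term by term:
  d/dx[4x^4] = 16x^3
  d/dx[y^4] = 4y^3·y'
  d/dx[-16] = 0
Adding these up, d/dx[F] = 0 becomes
  (16x^3) + (4y^3)·y' = 0,
so isolating y',
  dy/dx = -(16x^3)/(4y^3) = -4x^3/y^3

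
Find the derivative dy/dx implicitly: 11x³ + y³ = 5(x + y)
Take d/dx of both sides. Since y is implicitly a function of x, the chain rule attaches a y' = dy/dx factor whenever we differentiate through y.

Set F(x, y) = (left side) − (right side), so the curve is F = 0. Differentiating each term of F:
  d/dx[11x^3] = 33x^2
  d/dx[-5x] = -5
  d/dx[y^3] = 3y^2·y'
  d/dx[-5y] = -5·y'

Collecting, the y'-free part is the partial derivative in x and the y' coefficient is the partial derivative in y:
  ∂F/∂x = 33x^2 - 5
  ∂F/∂y = 3y^2 - 5

so d/dx[F(x, y(x))] = ∂F/∂x + (∂F/∂y)·y' = 0. Rearranging,
  dy/dx = -(∂F/∂x)/(∂F/∂y) = -(33x^2 - 5)/(3y^2 - 5) = (5 - 33x^2)/(3y^2 - 5)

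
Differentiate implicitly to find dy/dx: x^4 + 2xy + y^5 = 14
Differentiate both sides with respect to x, treating y as y(x). By the chain rule, any term containing y contributes a factor of y' = dy/dx when we differentiate it.

Move every term to one side and write the relation as F(x, y) = 0. Term by term,
  d/dx[x^4] = 4x^3
  d/dx[2xy] = 2x·y' + 2y
  d/dx[y^5] = 5y^4·y'
  d/dx[-14] = 0

The pieces without y' make up ∂F/∂x and the coefficient of y' is ∂F/∂y:
  ∂F/∂x = 4x^3 + 2y,
  ∂F/∂y = 2x + 5y^4.

Since d/dx[F] = ∂F/∂x + (∂F/∂y)·y' = 0, solve for y':
  (∂F/∂y)·y' = -∂F/∂x
  dy/dx = -(∂F/∂x)/(∂F/∂y) = -(4x^3 + 2y)/(2x + 5y^4) = 2(-2x^3 - y)/(2x + 5y^4)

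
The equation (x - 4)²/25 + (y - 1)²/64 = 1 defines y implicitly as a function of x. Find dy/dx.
Differentiate both sides with respect to x, treating y as y(x). By the chain rule, any term containing y contributes a factor of y' = dy/dx when we differentiate it.

Move every term to one side and write the relation as F(x, y) = 0. Term by term,
  d/dx[(x - 4)^2/25] = 2x/25 - 8/25
  d/dx[(y - 1)^2/64] = y'(y - 1)/32
  d/dx[-1] = 0

The pieces without y' make up ∂F/∂x and the coefficient of y' is ∂F/∂y:
  ∂F/∂x = 2x/25 - 8/25,
  ∂F/∂y = y/32 - 1/32.

Since d/dx[F] = ∂F/∂x + (∂F/∂y)·y' = 0, solve for y':
  (∂F/∂y)·y' = -∂F/∂x
  dy/dx = -(∂F/∂x)/(∂F/∂y) = -(2x/25 - 8/25)/(y/32 - 1/32)
        = -(2(x - 4)/25)/((y - 1)/32) = 64(4 - x)/(25(y - 1))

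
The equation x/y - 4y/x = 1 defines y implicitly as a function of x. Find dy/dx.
Differentiate both sides with respect to x, treating y as y(x). By the chain rule, any term containing y contributes a factor of y' = dy/dx when we differentiate it.

Move every term to one side and write the relation as F(x, y) = 0. Term by term,
  d/dx[x/y] = -x·y'/y^2 + 1/y
  d/dx[-4y/x] = -4·y'/x + 4y/x^2
  d/dx[-1] = 0

The pieces without y' make up ∂F/∂x and the coefficient of y' is ∂F/∂y:
  ∂F/∂x = 1/y + 4y/x^2,
  ∂F/∂y = -x/y^2 - 4/x.

Since d/dx[F] = ∂F/∂x + (∂F/∂y)·y' = 0, solve for y':
  (∂F/∂y)·y' = -∂F/∂x
  dy/dx = -(∂F/∂x)/(∂F/∂y) = -(1/y + 4y/x^2)/(-x/y^2 - 4/x)
        = -((x^2 + 4y^2)/(x^2y))/(-(x^2 + 4y^2)/(xy^2)) = y/x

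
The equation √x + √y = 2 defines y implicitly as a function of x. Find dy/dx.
Take d/dx of both sides. Since y is implicitly a function of x, the chain rule attaches a y' = dy/dx factor whenever we differentiate through y.

Set F(x, y) = (left side) − (right side), so the curve is F = 0. Differentiating each term of F:
  d/dx[√(x)] = 1/(2√(x))
  d/dx[√(y)] = y'/(2√(y))
  d/dx[-2] = 0

Collecting, the y'-free part is the partial derivative in x and the y' coefficient is the partial derivative in y:
  ∂F/∂x = 1/(2√(x))
  ∂F/∂y = 1/(2√(y))

so d/dx[F(x, y(x))] = ∂F/∂x + (∂F/∂y)·y' = 0. Rearranging,
  dy/dx = -(∂F/∂x)/(∂F/∂y) = -(1/(2√(x)))/(1/(2√(y))) = -√(y)/√(x)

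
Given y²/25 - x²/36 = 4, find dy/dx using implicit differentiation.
Differentiate the relation implicitly: treat y = y(x) and apply the chain rule, so every y-derivative picks up a y' = dy/dx factor.

With everything moved to the left-hand side, differentiate term by term:
  d/dx[-x^2/36] = -x/18
  d/dx[y^2/25] = 2y·y'/25
  d/dx[-4] = 0

Separating the contributions that come from x directly and those that come through y:
  without y':      -x/18
  multiplying y':  2y/25

so (-x/18) + (2y/25)·y' = 0, and therefore
  dy/dx = -(-x/18)/(2y/25) = 25x/(36y)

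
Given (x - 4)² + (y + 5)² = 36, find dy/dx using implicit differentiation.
Apply d/dx to both sides, remembering that y depends on x. Each occurrence of y therefore brings in a y' = dy/dx via the chain rule.

With F(x, y) equal to the left-hand side minus the right, differentiate F term by term:
  d/dx[(x - 4)^2] = 2x - 8
  d/dx[(y + 5)^2] = 2·y'(y + 5)
  d/dx[-36] = 0
Adding these up, d/dx[F] = 0 becomes
  (2x - 8) + (2y + 10)·y' = 0,
so isolating y',
  dy/dx = -(2x - 8)/(2y + 10) = (4 - x)/(y + 5)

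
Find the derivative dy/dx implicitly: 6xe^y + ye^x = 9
Apply d/dx to both sides, remembering that y depends on x. Each occurrence of y therefore brings in a y' = dy/dx via the chain rule.

With F(x, y) equal to the left-hand side minus the right, differentiate F term by term:
  d/dx[6x·e^(y)] = 6x·y'·e^(y) + 6e^(y)
  d/dx[y·e^(x)] = y·e^(x) + y'·e^(x)
  d/dx[-9] = 0
Adding these up, d/dx[F] = 0 becomes
  (y·e^(x) + 6e^(y)) + (6x·e^(y) + e^(x))·y' = 0,
so isolating y',
  dy/dx = -(y·e^(x) + 6e^(y))/(6x·e^(y) + e^(x)) = (-y·e^(x) - 6e^(y))/(6x·e^(y) + e^(x))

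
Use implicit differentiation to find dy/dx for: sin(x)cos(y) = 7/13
Differentiate both sides with respect to x, treating y as y(x). By the chain rule, any term containing y contributes a factor of y' = dy/dx when we differentiate it.

Move every term to one side and write the relation as F(x, y) = 0. Term by term,
  d/dx[sin(x)·cos(y)] = -y'·sin(x)·sin(y) + cos(x)·cos(y)
  d/dx[-7/13] = 0

The pieces without y' make up ∂F/∂x and the coefficient of y' is ∂F/∂y:
  ∂F/∂x = cos(x)·cos(y),
  ∂F/∂y = -sin(x)·sin(y).

Since d/dx[F] = ∂F/∂x + (∂F/∂y)·y' = 0, solve for y':
  (∂F/∂y)·y' = -∂F/∂x
  dy/dx = -(∂F/∂x)/(∂F/∂y) = -(cos(x)·cos(y))/(-sin(x)·sin(y)) = 1/(tan(x)·tan(y))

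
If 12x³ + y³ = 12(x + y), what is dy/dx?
Apply d/dx to both sides, remembering that y depends on x. Each occurrence of y therefore brings in a y' = dy/dx via the chain rule.

With F(x, y) equal to the left-hand side minus the right, differentiate F term by term:
  d/dx[12x^3] = 36x^2
  d/dx[-12x] = -12
  d/dx[y^3] = 3y^2·y'
  d/dx[-12y] = -12·y'
Adding these up, d/dx[F] = 0 becomes
  (36x^2 - 12) + (3y^2 - 12)·y' = 0,
so isolating y',
  dy/dx = -(36x^2 - 12)/(3y^2 - 12) = 4(1 - 3x^2)/(y^2 - 4)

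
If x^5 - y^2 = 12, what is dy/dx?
Differentiate both sides with respect to x, treating y as y(x). By the chain rule, any term containing y contributes a factor of y' = dy/dx when we differentiate it.

Move every term to one side and write the relation as F(x, y) = 0. Term by term,
  d/dx[x^5] = 5x^4
  d/dx[-y^2] = -2y·y'
  d/dx[-12] = 0

The pieces without y' make up ∂F/∂x and the coefficient of y' is ∂F/∂y:
  ∂F/∂x = 5x^4,
  ∂F/∂y = -2y.

Since d/dx[F] = ∂F/∂x + (∂F/∂y)·y' = 0, solve for y':
  (∂F/∂y)·y' = -∂F/∂x
  dy/dx = -(∂F/∂x)/(∂F/∂y) = -(5x^4)/(-2y) = 5x^4/(2y)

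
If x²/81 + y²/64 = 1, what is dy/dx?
Differentiate both sides with respect to x, treating y as y(x). By the chain rule, any term containing y contributes a factor of y' = dy/dx when we differentiate it.

Move every term to one side and write the relation as F(x, y) = 0. Term by term,
  d/dx[x^2/81] = 2x/81
  d/dx[y^2/64] = y·y'/32
  d/dx[-1] = 0

The pieces without y' make up ∂F/∂x and the coefficient of y' is ∂F/∂y:
  ∂F/∂x = 2x/81,
  ∂F/∂y = y/32.

Since d/dx[F] = ∂F/∂x + (∂F/∂y)·y' = 0, solve for y':
  (∂F/∂y)·y' = -∂F/∂x
  dy/dx = -(∂F/∂x)/(∂F/∂y) = -(2x/81)/(y/32) = -64x/(81y)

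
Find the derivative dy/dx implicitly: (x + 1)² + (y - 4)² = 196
Take d/dx of both sides. Since y is implicitly a function of x, the chain rule attaches a y' = dy/dx factor whenever we differentiate through y.

Set F(x, y) = (left side) − (right side), so the curve is F = 0. Differentiating each term of F:
  d/dx[(x + 1)^2] = 2x + 2
  d/dx[(y - 4)^2] = 2·y'(y - 4)
  d/dx[-196] = 0

Collecting, the y'-free part is the partial derivative in x and the y' coefficient is the partial derivative in y:
  ∂F/∂x = 2x + 2
  ∂F/∂y = 2y - 8

so d/dx[F(x, y(x))] = ∂F/∂x + (∂F/∂y)·y' = 0. Rearranging,
  dy/dx = -(∂F/∂x)/(∂F/∂y) = -(2x + 2)/(2y - 8) = (-x - 1)/(y - 4)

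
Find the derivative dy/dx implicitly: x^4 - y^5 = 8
Differentiate the relation implicitly: treat y = y(x) and apply the chain rule, so every y-derivative picks up a y' = dy/dx factor.

With everything moved to the left-hand side, differentiate term by term:
  d/dx[x^4] = 4x^3
  d/dx[-y^5] = -5y^4·y'
  d/dx[-8] = 0

Separating the contributions that come from x directly and those that come through y:
  without y':      4x^3
  multiplying y':  -5y^4

so (4x^3) + (-5y^4)·y' = 0, and therefore
  dy/dx = -(4x^3)/(-5y^4) = 4x^3/(5y^4)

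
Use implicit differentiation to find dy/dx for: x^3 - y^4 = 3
Take d/dx of both sides. Since y is implicitly a function of x, the chain rule attaches a y' = dy/dx factor whenever we differentiate through y.

Set F(x, y) = (left side) − (right side), so the curve is F = 0. Differentiating each term of F:
  d/dx[x^3] = 3x^2
  d/dx[-y^4] = -4y^3·y'
  d/dx[-3] = 0

Collecting, the y'-free part is the partial derivative in x and the y' coefficient is the partial derivative in y:
  ∂F/∂x = 3x^2
  ∂F/∂y = -4y^3

so d/dx[F(x, y(x))] = ∂F/∂x + (∂F/∂y)·y' = 0. Rearranging,
  dy/dx = -(∂F/∂x)/(∂F/∂y) = -(3x^2)/(-4y^3) = 3x^2/(4y^3)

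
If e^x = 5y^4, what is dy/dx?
Take d/dx of both sides. Since y is implicitly a function of x, the chain rule attaches a y' = dy/dx factor whenever we differentiate through y.

Set F(x, y) = (left side) − (right side), so the curve is F = 0. Differentiating each term of F:
  d/dx[-5y^4] = -20y^3·y'
  d/dx[e^(x)] = e^(x)

Collecting, the y'-free part is the partial derivative in x and the y' coefficient is the partial derivative in y:
  ∂F/∂x = e^(x)
  ∂F/∂y = -20y^3

so d/dx[F(x, y(x))] = ∂F/∂x + (∂F/∂y)·y' = 0. Rearranging,
  dy/dx = -(∂F/∂x)/(∂F/∂y) = -(e^(x))/(-20y^3) = e^(x)/(20y^3)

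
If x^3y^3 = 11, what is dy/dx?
Differentiate both sides with respect to x, treating y as y(x). By the chain rule, any term containing y contributes a factor of y' = dy/dx when we differentiate it.

Move every term to one side and write the relation as F(x, y) = 0. Term by term,
  d/dx[x^3y^3] = 3x^3y^2·y' + 3x^2y^3
  d/dx[-11] = 0

The pieces without y' make up ∂F/∂x and the coefficient of y' is ∂F/∂y:
  ∂F/∂x = 3x^2y^3,
  ∂F/∂y = 3x^3y^2.

Since d/dx[F] = ∂F/∂x + (∂F/∂y)·y' = 0, solve for y':
  (∂F/∂y)·y' = -∂F/∂x
  dy/dx = -(∂F/∂x)/(∂F/∂y) = -(3x^2y^3)/(3x^3y^2) = -y/x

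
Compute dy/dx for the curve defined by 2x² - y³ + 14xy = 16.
Take d/dx of both sides. Since y is implicitly a function of x, the chain rule attaches a y' = dy/dx factor whenever we differentiate through y.

Set F(x, y) = (left side) − (right side), so the curve is F = 0. Differentiating each term of F:
  d/dx[2x^2] = 4x
  d/dx[14xy] = 14x·y' + 14y
  d/dx[-y^3] = -3y^2·y'
  d/dx[-16] = 0

Collecting, the y'-free part is the partial derivative in x and the y' coefficient is the partial derivative in y:
  ∂F/∂x = 4x + 14y
  ∂F/∂y = 14x - 3y^2

so d/dx[F(x, y(x))] = ∂F/∂x + (∂F/∂y)·y' = 0. Rearranging,
  dy/dx = -(∂F/∂x)/(∂F/∂y) = -(4x + 14y)/(14x - 3y^2) = 2(-2x - 7y)/(14x - 3y^2)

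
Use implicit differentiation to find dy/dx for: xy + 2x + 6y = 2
Differentiate both sides with respect to x, treating y as y(x). By the chain rule, any term containing y contributes a factor of y' = dy/dx when we differentiate it.

Move every term to one side and write the relation as F(x, y) = 0. Term by term,
  d/dx[xy] = x·y' + y
  d/dx[2x] = 2
  d/dx[6y] = 6·y'
  d/dx[-2] = 0

The pieces without y' make up ∂F/∂x and the coefficient of y' is ∂F/∂y:
  ∂F/∂x = y + 2,
  ∂F/∂y = x + 6.

Since d/dx[F] = ∂F/∂x + (∂F/∂y)·y' = 0, solve for y':
  (∂F/∂y)·y' = -∂F/∂x
  dy/dx = -(∂F/∂x)/(∂F/∂y) = -(y + 2)/(x + 6) = (-y - 2)/(x + 6)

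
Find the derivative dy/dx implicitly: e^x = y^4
Apply d/dx to both sides, remembering that y depends on x. Each occurrence of y therefore brings in a y' = dy/dx via the chain rule.

With F(x, y) equal to the left-hand side minus the right, differentiate F term by term:
  d/dx[-y^4] = -4y^3·y'
  d/dx[e^(x)] = e^(x)
Adding these up, d/dx[F] = 0 becomes
  (e^(x)) + (-4y^3)·y' = 0,
so isolating y',
  dy/dx = -(e^(x))/(-4y^3) = e^(x)/(4y^3)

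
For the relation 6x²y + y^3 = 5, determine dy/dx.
Differentiate the relation implicitly: treat y = y(x) and apply the chain rule, so every y-derivative picks up a y' = dy/dx factor.

With everything moved to the left-hand side, differentiate term by term:
  d/dx[6x^2y] = 6x^2·y' + 12xy
  d/dx[y^3] = 3y^2·y'
  d/dx[-5] = 0

Separating the contributions that come from x directly and those that come through y:
  without y':      12xy
  multiplying y':  6x^2 + 3y^2

so (12xy) + (6x^2 + 3y^2)·y' = 0, and therefore
  dy/dx = -(12xy)/(6x^2 + 3y^2) = -4xy/(2x^2 + y^2)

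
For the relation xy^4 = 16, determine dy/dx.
Take d/dx of both sides. Since y is implicitly a function of x, the chain rule attaches a y' = dy/dx factor whenever we differentiate through y.

Set F(x, y) = (left side) − (right side), so the curve is F = 0. Differentiating each term of F:
  d/dx[xy^4] = 4xy^3·y' + y^4
  d/dx[-16] = 0

Collecting, the y'-free part is the partial derivative in x and the y' coefficient is the partial derivative in y:
  ∂F/∂x = y^4
  ∂F/∂y = 4xy^3

so d/dx[F(x, y(x))] = ∂F/∂x + (∂F/∂y)·y' = 0. Rearranging,
  dy/dx = -(∂F/∂x)/(∂F/∂y) = -(y^4)/(4xy^3) = -y/(4x)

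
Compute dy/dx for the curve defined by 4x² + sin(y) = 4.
Take d/dx of both sides. Since y is implicitly a function of x, the chain rule attaches a y' = dy/dx factor whenever we differentiate through y.

Set F(x, y) = (left side) − (right side), so the curve is F = 0. Differentiating each term of F:
  d/dx[4x^2] = 8x
  d/dx[sin(y)] = y'·cos(y)
  d/dx[-4] = 0

Collecting, the y'-free part is the partial derivative in x and the y' coefficient is the partial derivative in y:
  ∂F/∂x = 8x
  ∂F/∂y = cos(y)

so d/dx[F(x, y(x))] = ∂F/∂x + (∂F/∂y)·y' = 0. Rearranging,
  dy/dx = -(∂F/∂x)/(∂F/∂y) = -(8x)/(cos(y)) = -8x/cos(y)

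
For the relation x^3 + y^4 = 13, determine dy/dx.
Apply d/dx to both sides, remembering that y depends on x. Each occurrence of y therefore brings in a y' = dy/dx via the chain rule.

With F(x, y) equal to the left-hand side minus the right, differentiate F term by term:
  d/dx[x^3] = 3x^2
  d/dx[y^4] = 4y^3·y'
  d/dx[-13] = 0
Adding these up, d/dx[F] = 0 becomes
  (3x^2) + (4y^3)·y' = 0,
so isolating y',
  dy/dx = -(3x^2)/(4y^3) = -3x^2/(4y^3)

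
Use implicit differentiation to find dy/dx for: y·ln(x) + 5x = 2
Take d/dx of both sides. Since y is implicitly a function of x, the chain rule attaches a y' = dy/dx factor whenever we differentiate through y.

Set F(x, y) = (left side) − (right side), so the curve is F = 0. Differentiating each term of F:
  d/dx[5x] = 5
  d/dx[y·ln(x)] = y'·ln(x) + y/x
  d/dx[-2] = 0

Collecting, the y'-free part is the partial derivative in x and the y' coefficient is the partial derivative in y:
  ∂F/∂x = 5 + y/x
  ∂F/∂y = ln(x)

so d/dx[F(x, y(x))] = ∂F/∂x + (∂F/∂y)·y' = 0. Rearranging,
  dy/dx = -(∂F/∂x)/(∂F/∂y) = -(5 + y/x)/(ln(x))
        = -((5x + y)/x)/(ln(x)) = (-5x - y)/(x·ln(x))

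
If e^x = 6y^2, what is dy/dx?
Differentiate the relation implicitly: treat y = y(x) and apply the chain rule, so every y-derivative picks up a y' = dy/dx factor.

With everything moved to the left-hand side, differentiate term by term:
  d/dx[-6y^2] = -12y·y'
  d/dx[e^(x)] = e^(x)

Separating the contributions that come from x directly and those that come through y:
  without y':      e^(x)
  multiplying y':  -12y

so (e^(x)) + (-12y)·y' = 0, and therefore
  dy/dx = -(e^(x))/(-12y) = e^(x)/(12y)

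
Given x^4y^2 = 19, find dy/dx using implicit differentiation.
Apply d/dx to both sides, remembering that y depends on x. Each occurrence of y therefore brings in a y' = dy/dx via the chain rule.

With F(x, y) equal to the left-hand side minus the right, differentiate F term by term:
  d/dx[x^4y^2] = 2x^4y·y' + 4x^3y^2
  d/dx[-19] = 0
Adding these up, d/dx[F] = 0 becomes
  (4x^3y^2) + (2x^4y)·y' = 0,
so isolating y',
  dy/dx = -(4x^3y^2)/(2x^4y) = -2y/x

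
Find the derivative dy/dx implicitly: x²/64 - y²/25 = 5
Differentiate both sides with respect to x, treating y as y(x). By the chain rule, any term containing y contributes a factor of y' = dy/dx when we differentiate it.

Move every term to one side and write the relation as F(x, y) = 0. Term by term,
  d/dx[x^2/64] = x/32
  d/dx[-y^2/25] = -2y·y'/25
  d/dx[-5] = 0

The pieces without y' make up ∂F/∂x and the coefficient of y' is ∂F/∂y:
  ∂F/∂x = x/32,
  ∂F/∂y = -2y/25.

Since d/dx[F] = ∂F/∂x + (∂F/∂y)·y' = 0, solve for y':
  (∂F/∂y)·y' = -∂F/∂x
  dy/dx = -(∂F/∂x)/(∂F/∂y) = -(x/32)/(-2y/25) = 25x/(64y)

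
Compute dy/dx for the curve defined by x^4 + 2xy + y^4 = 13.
Differentiate the relation implicitly: treat y = y(x) and apply the chain rule, so every y-derivative picks up a y' = dy/dx factor.

With everything moved to the left-hand side, differentiate term by term:
  d/dx[x^4] = 4x^3
  d/dx[2xy] = 2x·y' + 2y
  d/dx[y^4] = 4y^3·y'
  d/dx[-13] = 0

Separating the contributions that come from x directly and those that come through y:
  without y':      4x^3 + 2y
  multiplying y':  2x + 4y^3

so (4x^3 + 2y) + (2x + 4y^3)·y' = 0, and therefore
  dy/dx = -(4x^3 + 2y)/(2x + 4y^3) = (-2x^3 - y)/(x + 2y^3)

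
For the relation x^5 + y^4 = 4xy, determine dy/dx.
Take d/dx of both sides. Since y is implicitly a function of x, the chain rule attaches a y' = dy/dx factor whenever we differentiate through y.

Set F(x, y) = (left side) − (right side), so the curve is F = 0. Differentiating each term of F:
  d/dx[x^5] = 5x^4
  d/dx[-4xy] = -4x·y' - 4y
  d/dx[y^4] = 4y^3·y'

Collecting, the y'-free part is the partial derivative in x and the y' coefficient is the partial derivative in y:
  ∂F/∂x = 5x^4 - 4y
  ∂F/∂y = -4x + 4y^3

so d/dx[F(x, y(x))] = ∂F/∂x + (∂F/∂y)·y' = 0. Rearranging,
  dy/dx = -(∂F/∂x)/(∂F/∂y) = -(5x^4 - 4y)/(-4x + 4y^3) = (5x^4/4 - y)/(x - y^3)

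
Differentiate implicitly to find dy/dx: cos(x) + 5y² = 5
Differentiate both sides with respect to x, treating y as y(x). By the chain rule, any term containing y contributes a factor of y' = dy/dx when we differentiate it.

Move every term to one side and write the relation as F(x, y) = 0. Term by term,
  d/dx[5y^2] = 10y·y'
  d/dx[cos(x)] = -sin(x)
  d/dx[-5] = 0

The pieces without y' make up ∂F/∂x and the coefficient of y' is ∂F/∂y:
  ∂F/∂x = -sin(x),
  ∂F/∂y = 10y.

Since d/dx[F] = ∂F/∂x + (∂F/∂y)·y' = 0, solve for y':
  (∂F/∂y)·y' = -∂F/∂x
  dy/dx = -(∂F/∂x)/(∂F/∂y) = -(-sin(x))/(10y) = sin(x)/(10y)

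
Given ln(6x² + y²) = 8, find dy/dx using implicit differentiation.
Differentiate the relation implicitly: treat y = y(x) and apply the chain rule, so every y-derivative picks up a y' = dy/dx factor.

With everything moved to the left-hand side, differentiate term by term:
  d/dx[ln(6x^2 + y^2)] = (12x + 2y·y')/(6x^2 + y^2)
  d/dx[-8] = 0

Separating the contributions that come from x directly and those that come through y:
  without y':      12x/(6x^2 + y^2)
  multiplying y':  2y/(6x^2 + y^2)

so (12x/(6x^2 + y^2)) + (2y/(6x^2 + y^2))·y' = 0, and therefore
  dy/dx = -(12x/(6x^2 + y^2))/(2y/(6x^2 + y^2)) = -6x/y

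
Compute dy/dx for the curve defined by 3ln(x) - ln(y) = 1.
Take d/dx of both sides. Since y is implicitly a function of x, the chain rule attaches a y' = dy/dx factor whenever we differentiate through y.

Set F(x, y) = (left side) − (right side), so the curve is F = 0. Differentiating each term of F:
  d/dx[3ln(x)] = 3/x
  d/dx[-ln(y)] = -y'/y
  d/dx[-1] = 0

Collecting, the y'-free part is the partial derivative in x and the y' coefficient is the partial derivative in y:
  ∂F/∂x = 3/x
  ∂F/∂y = -1/y

so d/dx[F(x, y(x))] = ∂F/∂x + (∂F/∂y)·y' = 0. Rearranging,
  dy/dx = -(∂F/∂x)/(∂F/∂y) = -(3/x)/(-1/y) = 3y/x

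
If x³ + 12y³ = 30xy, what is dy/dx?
Take d/dx of both sides. Since y is implicitly a function of x, the chain rule attaches a y' = dy/dx factor whenever we differentiate through y.

Set F(x, y) = (left side) − (right side), so the curve is F = 0. Differentiating each term of F:
  d/dx[x^3] = 3x^2
  d/dx[-30xy] = -30x·y' - 30y
  d/dx[12y^3] = 36y^2·y'

Collecting, the y'-free part is the partial derivative in x and the y' coefficient is the partial derivative in y:
  ∂F/∂x = 3x^2 - 30y
  ∂F/∂y = -30x + 36y^2

so d/dx[F(x, y(x))] = ∂F/∂x + (∂F/∂y)·y' = 0. Rearranging,
  dy/dx = -(∂F/∂x)/(∂F/∂y) = -(3x^2 - 30y)/(-30x + 36y^2) = (x^2 - 10y)/(2(5x - 6y^2))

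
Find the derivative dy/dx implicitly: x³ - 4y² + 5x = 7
Differentiate both sides with respect to x, treating y as y(x). By the chain rule, any term containing y contributes a factor of y' = dy/dx when we differentiate it.

Move every term to one side and write the relation as F(x, y) = 0. Term by term,
  d/dx[x^3] = 3x^2
  d/dx[5x] = 5
  d/dx[-4y^2] = -8y·y'
  d/dx[-7] = 0

The pieces without y' make up ∂F/∂x and the coefficient of y' is ∂F/∂y:
  ∂F/∂x = 3x^2 + 5,
  ∂F/∂y = -8y.

Since d/dx[F] = ∂F/∂x + (∂F/∂y)·y' = 0, solve for y':
  (∂F/∂y)·y' = -∂F/∂x
  dy/dx = -(∂F/∂x)/(∂F/∂y) = -(3x^2 + 5)/(-8y) = (3x^2 + 5)/(8y)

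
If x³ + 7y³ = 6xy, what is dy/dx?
Take d/dx of both sides. Since y is implicitly a function of x, the chain rule attaches a y' = dy/dx factor whenever we differentiate through y.

Set F(x, y) = (left side) − (right side), so the curve is F = 0. Differentiating each term of F:
  d/dx[x^3] = 3x^2
  d/dx[-6xy] = -6x·y' - 6y
  d/dx[7y^3] = 21y^2·y'

Collecting, the y'-free part is the partial derivative in x and the y' coefficient is the partial derivative in y:
  ∂F/∂x = 3x^2 - 6y
  ∂F/∂y = -6x + 21y^2

so d/dx[F(x, y(x))] = ∂F/∂x + (∂F/∂y)·y' = 0. Rearranging,
  dy/dx = -(∂F/∂x)/(∂F/∂y) = -(3x^2 - 6y)/(-6x + 21y^2) = (x^2 - 2y)/(2x - 7y^2)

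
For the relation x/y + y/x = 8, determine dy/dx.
Differentiate the relation implicitly: treat y = y(x) and apply the chain rule, so every y-derivative picks up a y' = dy/dx factor.

With everything moved to the left-hand side, differentiate term by term:
  d/dx[x/y] = -x·y'/y^2 + 1/y
  d/dx[y/x] = y'/x - y/x^2
  d/dx[-8] = 0

Separating the contributions that come from x directly and those that come through y:
  without y':      1/y - y/x^2
  multiplying y':  -x/y^2 + 1/x

so (1/y - y/x^2) + (-x/y^2 + 1/x)·y' = 0, and therefore
  dy/dx = -(1/y - y/x^2)/(-x/y^2 + 1/x)
        = -((x - y)(x + y)/(x^2y))/(-(x - y)(x + y)/(xy^2)) = y/x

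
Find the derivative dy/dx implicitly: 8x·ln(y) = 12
Apply d/dx to both sides, remembering that y depends on x. Each occurrence of y therefore brings in a y' = dy/dx via the chain rule.

With F(x, y) equal to the left-hand side minus the right, differentiate F term by term:
  d/dx[8x·ln(y)] = 8x·y'/y + 8ln(y)
  d/dx[-12] = 0
Adding these up, d/dx[F] = 0 becomes
  (8ln(y)) + (8x/y)·y' = 0,
so isolating y',
  dy/dx = -(8ln(y))/(8x/y) = -y·ln(y)/x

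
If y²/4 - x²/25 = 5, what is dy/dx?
Differentiate both sides with respect to x, treating y as y(x). By the chain rule, any term containing y contributes a factor of y' = dy/dx when we differentiate it.

Move every term to one side and write the relation as F(x, y) = 0. Term by term,
  d/dx[-x^2/25] = -2x/25
  d/dx[y^2/4] = y·y'/2
  d/dx[-5] = 0

The pieces without y' make up ∂F/∂x and the coefficient of y' is ∂F/∂y:
  ∂F/∂x = -2x/25,
  ∂F/∂y = y/2.

Since d/dx[F] = ∂F/∂x + (∂F/∂y)·y' = 0, solve for y':
  (∂F/∂y)·y' = -∂F/∂x
  dy/dx = -(∂F/∂x)/(∂F/∂y) = -(-2x/25)/(y/2) = 4x/(25y)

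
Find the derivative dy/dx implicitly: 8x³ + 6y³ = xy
Take d/dx of both sides. Since y is implicitly a function of x, the chain rule attaches a y' = dy/dx factor whenever we differentiate through y.

Set F(x, y) = (left side) − (right side), so the curve is F = 0. Differentiating each term of F:
  d/dx[8x^3] = 24x^2
  d/dx[-xy] = -x·y' - y
  d/dx[6y^3] = 18y^2·y'

Collecting, the y'-free part is the partial derivative in x and the y' coefficient is the partial derivative in y:
  ∂F/∂x = 24x^2 - y
  ∂F/∂y = -x + 18y^2

so d/dx[F(x, y(x))] = ∂F/∂x + (∂F/∂y)·y' = 0. Rearranging,
  dy/dx = -(∂F/∂x)/(∂F/∂y) = -(24x^2 - y)/(-x + 18y^2) = (24x^2 - y)/(x - 18y^2)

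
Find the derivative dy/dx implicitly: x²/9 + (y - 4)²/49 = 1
Apply d/dx to both sides, remembering that y depends on x. Each occurrence of y therefore brings in a y' = dy/dx via the chain rule.

With F(x, y) equal to the left-hand side minus the right, differentiate F term by term:
  d/dx[x^2/9] = 2x/9
  d/dx[(y - 4)^2/49] = 2·y'(y - 4)/49
  d/dx[-1] = 0
Adding these up, d/dx[F] = 0 becomes
  (2x/9) + (2y/49 - 8/49)·y' = 0,
so isolating y',
  dy/dx = -(2x/9)/(2y/49 - 8/49)
        = -(2x/9)/(2(y - 4)/49) = -49x/(9y - 36)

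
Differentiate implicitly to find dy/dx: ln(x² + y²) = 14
Apply d/dx to both sides, remembering that y depends on x. Each occurrence of y therefore brings in a y' = dy/dx via the chain rule.

With F(x, y) equal to the left-hand side minus the right, differentiate F term by term:
  d/dx[ln(x^2 + y^2)] = (2x + 2y·y')/(x^2 + y^2)
  d/dx[-14] = 0
Adding these up, d/dx[F] = 0 becomes
  (2x/(x^2 + y^2)) + (2y/(x^2 + y^2))·y' = 0,
so isolating y',
  dy/dx = -(2x/(x^2 + y^2))/(2y/(x^2 + y^2)) = -x/y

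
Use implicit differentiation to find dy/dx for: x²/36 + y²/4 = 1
Differentiate both sides with respect to x, treating y as y(x). By the chain rule, any term containing y contributes a factor of y' = dy/dx when we differentiate it.

Move every term to one side and write the relation as F(x, y) = 0. Term by term,
  d/dx[x^2/36] = x/18
  d/dx[y^2/4] = y·y'/2
  d/dx[-1] = 0

The pieces without y' make up ∂F/∂x and the coefficient of y' is ∂F/∂y:
  ∂F/∂x = x/18,
  ∂F/∂y = y/2.

Since d/dx[F] = ∂F/∂x + (∂F/∂y)·y' = 0, solve for y':
  (∂F/∂y)·y' = -∂F/∂x
  dy/dx = -(∂F/∂x)/(∂F/∂y) = -(x/18)/(y/2) = -x/(9y)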